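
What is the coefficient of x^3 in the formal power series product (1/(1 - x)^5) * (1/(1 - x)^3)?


Combine the factors: (1/(1 - x)^5) * (1/(1 - x)^3) = 1/(1 - x)^8.
Then use 1/(1 - x)^r = sum_{k>=0} C(k + r - 1, r - 1) x^k with r = 8 and k = 3:
C(10, 7) = 120.

120


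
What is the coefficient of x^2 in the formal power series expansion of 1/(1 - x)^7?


The negative binomial / multiset identity is
1/(1 - x)^r = sum_{k>=0} C(k + r - 1, r - 1) x^k.
Here r = 7 and k = 2, so the coefficient is
C(2 + 6, 6) = C(8, 6)
= 28

28


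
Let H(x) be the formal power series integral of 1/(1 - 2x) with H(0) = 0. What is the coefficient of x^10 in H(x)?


1/(1 - 2x) = sum_{k>=0} 2^k x^k. Integrating termwise with H(0) = 0:
H(x) = sum_{k>=0} 2^k x^(k+1) / (k+1) = sum_{m>=1} 2^(m-1) x^m / m.
For m = 10: 2^9/10 = 512/10 = 256/5.

256/5


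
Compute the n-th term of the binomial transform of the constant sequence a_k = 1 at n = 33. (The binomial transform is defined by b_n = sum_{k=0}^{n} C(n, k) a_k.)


With a_k = 1 for all k, b_n = sum_{k=0}^{n} C(n, k) = 2^n by the binomial theorem.
For n = 33: 2^33 = 8589934592.

8589934592


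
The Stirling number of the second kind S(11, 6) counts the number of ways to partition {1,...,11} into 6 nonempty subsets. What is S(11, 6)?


Using the explicit formula S(n,k) = (1/k!) sum_{j=0}^{k} (-1)^(k-j) C(k,j) j^n:
S(11, 6) = 179487
Equivalently, S(n,k) is n! times the coefficient of x^n in the EGF (e^x - 1)^k / k!.

179487


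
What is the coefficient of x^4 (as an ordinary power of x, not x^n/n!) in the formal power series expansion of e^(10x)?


The exponential series is e^y = sum_{k>=0} y^k / k!. Substituting y = 10x gives
e^(10x) = sum_{k>=0} 10^k x^k / k!.
So the coefficient of x^n is a^n/n! with a = 10, n = 4:
10^4 / 4! = 10000/24 = 1250/3

1250/3


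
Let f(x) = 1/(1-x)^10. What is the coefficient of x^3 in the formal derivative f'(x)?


Differentiate: d/dx [ 1/(1-x)^r ] = r / (1-x)^(r+1).
Here r = 10, so f'(x) = 10 / (1-x)^11.
The expansion of 1/(1-x)^(r+1) has coefficient of x^n equal to C(n+r, r).
So the coefficient of x^3 in f'(x) is
10 * C(13, 10) = 10 * 286 = 2860

2860


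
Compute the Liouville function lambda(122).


The Liouville function is lambda(k) = (-1)^Omega(k), where Omega(k) counts the prime factors of k with multiplicity.
Factoring: 122 = 2 * 61, so Omega(122) = 2.
lambda(122) = (-1)^2 = 1.

1


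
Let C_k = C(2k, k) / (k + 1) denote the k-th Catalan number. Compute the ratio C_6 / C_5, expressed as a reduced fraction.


Using C_k = (2k)! / (k! (k+1)!), the ratio C_{k+1}/C_k simplifies to
C_{k+1}/C_k = [(2k+2)! / ((k+1)! (k+2)!)] * [k! (k+1)! / (2k)!]
 = (2k+2)(2k+1) / ((k+1)(k+2)) = 2(2k+1) / (k+2).
For k = 5: 2(2*5 + 1) / (5 + 2) = 22/7 = 22/7.

22/7


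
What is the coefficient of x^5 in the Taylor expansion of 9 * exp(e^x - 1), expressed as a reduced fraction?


exp(e^x - 1) = sum_{k>=0} Bell_k x^k / k!, where Bell_k is the k-th Bell number.
So the coefficient of x^5 is 9 * Bell_5 / 5!.
Computing: Bell_5 = 52 and 5! = 120, giving
9 * 52/120 = 39/10.

39/10


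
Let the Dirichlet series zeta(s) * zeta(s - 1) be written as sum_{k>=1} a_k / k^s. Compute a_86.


Convolution gives a_k = sum_{d | k} d * 1 = sum_{d | k} d = sigma(k), the sum of positive divisors of k.
For k = 86, the divisors are 1, 2, 43, 86, so
sigma(86) = 1 + 2 + 43 + 86 = 132.

132


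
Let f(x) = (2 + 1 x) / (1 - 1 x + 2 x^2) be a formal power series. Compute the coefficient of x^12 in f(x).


Write f(x) = sum_{k>=0} a_k x^k. Multiplying both sides by 1 - 1 x + 2 x^2 gives
(1 - 1 x + 2 x^2) sum_{k>=0} a_k x^k = 2 + 1 x.
Matching coefficients:
 x^0: a_0 = 2
 x^1: a_1 - 1 a_0 = 1  =>  a_1 = 1*2 + 1 = 3
 x^k (k >= 2): a_k = 1 a_{k-1} - 2 a_{k-2}.
Iterating: a_2 = -1, a_3 = -7, a_4 = -5, a_5 = 9, a_6 = 19, a_7 = 1, a_8 = -37, a_9 = -39, a_10 = 35, a_11 = 113, a_12 = 43.
So the coefficient of x^12 is 43.

43


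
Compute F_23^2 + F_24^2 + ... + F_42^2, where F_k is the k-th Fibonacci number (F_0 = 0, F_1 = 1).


There is a standard identity sum_{k=0}^{N} F_k^2 = F_N * F_{N+1} (proved inductively from the telescoping relation F_k^2 = F_k F_{k+1} - F_{k-1} F_k). Then
sum_{k=23}^{42} F_k^2 = F_42 F_43 - F_22 F_23.
Computing: F_42 = 267914296, F_43 = 433494437, F_22 = 17711, F_23 = 28657.
Sum = 267914296 * 433494437 - 17711 * 28657 = 116139356401227225.

116139356401227225


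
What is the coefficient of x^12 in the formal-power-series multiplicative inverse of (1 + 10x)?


The inverse is 1/(1 + 10x). Apply the geometric identity 1/(1 - y) = sum_{k>=0} y^k with y = -10x:
1/(1 + 10x) = sum_{k>=0} (-10)^k x^k.
So the coefficient of x^12 is (-10)^12 = 1000000000000.

1000000000000


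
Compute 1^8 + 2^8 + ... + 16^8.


This power sum has a closed form given by Faulhaber's formula
sum_{k=1}^{m} k^p = (1 / (p + 1)) * sum_{j=0}^{p} C(p + 1, j) B_j m^(p + 1 - j),
but for small m direct computation is fastest:
1 + 256 + 6561 + 65536 + 390625 + 1679616 + 5764801 + 16777216 + 43046721 + 100000000 + 214358881 + 429981696 + 815730721 + 1475789056 + 2562890625 + 4294967296 = 9961449608.

9961449608


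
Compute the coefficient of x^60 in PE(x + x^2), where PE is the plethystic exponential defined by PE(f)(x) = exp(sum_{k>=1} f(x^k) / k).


With f(x) = x + x^2, the exponent is sum_{k>=1} (x^k + x^(2k)) / k = -ln(1 - x) - ln(1 - x^2). Exponentiating:
PE(x + x^2) = 1 / ((1 - x)(1 - x^2)).
This is the generating function for partitions of n into parts of size 1 or 2. The number of 2's can be any j in 0..30, and the rest are 1's, so
[x^60] = floor(60/2) + 1 = 31.

31


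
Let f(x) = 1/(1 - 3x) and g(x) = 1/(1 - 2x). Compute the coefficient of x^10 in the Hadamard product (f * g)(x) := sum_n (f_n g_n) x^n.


f has coefficients f_k = 3^k and g has coefficients g_k = 2^k, so the Hadamard product has coefficient (f*g)_k = 3^k * 2^k = 6^k.
For k = 10: 6^10 = 60466176.

60466176


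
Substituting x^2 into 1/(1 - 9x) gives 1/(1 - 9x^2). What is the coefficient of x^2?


The coefficient of x^(2m) in 1/(1 - 9x^2) is 9^m.
With n = 2 = 2*1, the coefficient is 9^1 = 9.

9


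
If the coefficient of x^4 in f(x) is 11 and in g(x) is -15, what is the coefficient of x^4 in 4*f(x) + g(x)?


Scalar multiplication scales coefficients: 4 * 11 = 44.
Then add the g coefficient: 44 + -15
= 29

29


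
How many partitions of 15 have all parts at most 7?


Using the generating function (1-x)^(-1)(1-x^2)^(-1)...(1-x^7)^(-1),
the coefficient of x^15 counts these restricted partitions.
Result = 131

131


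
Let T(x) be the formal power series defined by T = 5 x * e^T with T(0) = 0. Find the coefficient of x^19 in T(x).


Apply the Lagrange inversion formula: if T = 5 x * phi(T) with phi(t) = e^t, then
[x^n] T = 5^n * (1/n) [t^(n-1)] phi(t)^n = 5^n * (1/n) [t^(n-1)] e^(n t) = 5^n * (1/n) * n^(n-1) / (n-1)! = 5^n * n^(n-1) / n!.
When c = 1 this is the Cayley count of rooted labeled trees on n vertices, divided by n!.
For n = 19: 5^19 * 19^18 / 19! = 19073486328125 * 104127350297911241532841/121645100408832000 = 836240670438354825735321044921875/51218989645824.

836240670438354825735321044921875/51218989645824


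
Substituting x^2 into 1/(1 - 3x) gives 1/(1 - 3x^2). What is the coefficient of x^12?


The coefficient of x^(2m) in 1/(1 - 3x^2) is 3^m.
With n = 12 = 2*6, the coefficient is 3^6 = 729.

729


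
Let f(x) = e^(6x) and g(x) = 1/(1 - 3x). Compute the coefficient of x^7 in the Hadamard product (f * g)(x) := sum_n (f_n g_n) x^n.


Expanding: f_k = 6^k/k! (from e^(6x)) and g_k = 3^k (from 1/(1 - 3x)). So the Hadamard coefficient (f * g)_k = 6^k 3^k / k! = (18)^k / k!.
For k = 7: 18^7/7! = 612220032/5040 = 4251528/35.

4251528/35


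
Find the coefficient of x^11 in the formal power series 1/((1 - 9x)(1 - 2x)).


By partial fractions or Cauchy convolution:
The coefficient equals sum_{k=0}^{11} 9^k * 2^(11-k).
= 40347076055

40347076055


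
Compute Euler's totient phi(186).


phi(n) counts integers in [1, n] coprime to n. Using the multiplicative formula phi(n) = n * prod_{p | n} (1 - 1/p):
186 = 2 * 3 * 31, so
phi(186) = 186 * (1 - 1/2) * (1 - 1/3) * (1 - 1/31) = 60.

60


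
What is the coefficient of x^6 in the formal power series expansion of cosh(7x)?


The Maclaurin series is cosh(t) = sum_{m>=0} t^(2m) / (2m)!, so substituting t = 7x, only even powers of x are nonzero, with coefficient of x^(2m) equal to 7^(2m) / (2m)!.
For x^6 the coefficient is 7^6/6! = 117649/720 = 117649/720.

117649/720


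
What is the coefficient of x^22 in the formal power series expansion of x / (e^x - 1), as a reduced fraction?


The exponential generating function for Bernoulli numbers is
x / (e^x - 1) = sum_{k>=0} B_k x^k / k!.
So the coefficient of x^22 in x / (e^x - 1) is B_22 / 22!.
Computing: B_22 = 854513/138, 22! = 1124000727777607680000, giving
854513/138 / 1124000727777607680000 = 77683/14101100039391805440000.

77683/14101100039391805440000


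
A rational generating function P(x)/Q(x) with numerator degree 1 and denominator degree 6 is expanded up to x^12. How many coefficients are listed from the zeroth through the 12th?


Expanding up to x^12 gives the coefficients for x^0, x^1, ..., x^12.
That is 12 + 1 = 13 coefficients in total.

13


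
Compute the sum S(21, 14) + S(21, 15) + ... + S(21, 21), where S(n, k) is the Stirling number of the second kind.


By definition, S(n, k) counts partitions of an n-set into exactly k nonempty blocks.
Computing row n = 21 for k = 14..21:
S(21, k): 149304004500, 13087462580, 809944464, 34952799, 1023435, 19285, 210, 1
Sum = 163237407274.

163237407274


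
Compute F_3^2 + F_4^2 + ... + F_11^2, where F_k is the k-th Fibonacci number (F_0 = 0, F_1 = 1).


There is a standard identity sum_{k=0}^{N} F_k^2 = F_N * F_{N+1} (proved inductively from the telescoping relation F_k^2 = F_k F_{k+1} - F_{k-1} F_k). Then
sum_{k=3}^{11} F_k^2 = F_11 F_12 - F_2 F_3.
Computing: F_11 = 89, F_12 = 144, F_2 = 1, F_3 = 2.
Sum = 89 * 144 - 1 * 2 = 12814.

12814


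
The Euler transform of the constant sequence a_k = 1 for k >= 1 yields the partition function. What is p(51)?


The Euler transform converts the sequence a_k = 1 into the number of integer partitions.
Using the recurrence or dynamic programming:
p(51) = 239943

239943


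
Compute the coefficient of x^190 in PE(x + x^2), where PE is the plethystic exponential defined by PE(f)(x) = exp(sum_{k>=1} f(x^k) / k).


With f(x) = x + x^2, the exponent is sum_{k>=1} (x^k + x^(2k)) / k = -ln(1 - x) - ln(1 - x^2). Exponentiating:
PE(x + x^2) = 1 / ((1 - x)(1 - x^2)).
This is the generating function for partitions of n into parts of size 1 or 2. The number of 2's can be any j in 0..95, and the rest are 1's, so
[x^190] = floor(190/2) + 1 = 96.

96


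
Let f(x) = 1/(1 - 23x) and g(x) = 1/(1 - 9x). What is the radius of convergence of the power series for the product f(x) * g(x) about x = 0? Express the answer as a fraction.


The radius of 1/(1 - 23x) is 1/23 (nearest singularity at x = 1/23), and the radius of 1/(1 - 9x) is 1/9.
The product f(x)*g(x) = 1/((1 - 23x)(1 - 9x)) has singularities at both 1/23 and 1/9, so its radius of convergence is the distance to the nearest one:
min(1/23, 1/9) = 1/23.

1/23


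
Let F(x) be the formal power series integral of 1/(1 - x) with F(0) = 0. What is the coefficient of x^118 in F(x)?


1/(1 - x) = sum_{k>=0} x^k. Integrating termwise and using F(0) = 0 gives
F(x) = sum_{k>=0} x^(k+1) / (k+1) = sum_{m>=1} x^m / m = -ln(1 - x).
So the coefficient of x^118 is 1/118 = 1/118.

1/118


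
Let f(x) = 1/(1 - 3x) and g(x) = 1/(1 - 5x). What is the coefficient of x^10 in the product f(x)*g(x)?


The coefficient of x^n in f*g is the Cauchy product: sum_{k=0}^{n} a^k * b^(n-k).
With a=3, b=5, n=10:
sum_{k=0}^{10} 3^k * 5^(10-k)
= 24325489

24325489


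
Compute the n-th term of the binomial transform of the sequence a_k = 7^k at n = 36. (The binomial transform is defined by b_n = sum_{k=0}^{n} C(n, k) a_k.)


With a_k = 7^k, b_n = sum_{k=0}^{n} C(n, k) 7^k = (1 + 7)^n by the binomial theorem.
For n = 36: (1 + 7)^36 = 8^36 = 324518553658426726783156020576256.

324518553658426726783156020576256


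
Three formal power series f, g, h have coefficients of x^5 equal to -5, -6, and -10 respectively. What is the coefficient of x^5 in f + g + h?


Series addition is componentwise:
-5 + -6 + -10
= -21

-21


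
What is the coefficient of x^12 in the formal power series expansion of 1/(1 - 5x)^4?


The general identity 1/(1 - c x)^r = sum_{k>=0} c^k C(k + r - 1, r - 1) x^k follows by substituting y = c x into 1/(1 - y)^r = sum_{k>=0} C(k + r - 1, r - 1) y^k.
For c = 5, r = 4, k = 12:
5^12 * C(15, 3) = 244140625 * 455 = 111083984375.

111083984375


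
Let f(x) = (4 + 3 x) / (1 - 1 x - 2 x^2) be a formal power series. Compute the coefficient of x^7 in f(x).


Write f(x) = sum_{k>=0} a_k x^k. Multiplying both sides by 1 - 1 x - 2 x^2 gives
(1 - 1 x - 2 x^2) sum_{k>=0} a_k x^k = 4 + 3 x.
Matching coefficients:
 x^0: a_0 = 4
 x^1: a_1 - 1 a_0 = 3  =>  a_1 = 1*4 + 3 = 7
 x^k (k >= 2): a_k = 1 a_{k-1} + 2 a_{k-2}.
Iterating: a_2 = 15, a_3 = 29, a_4 = 59, a_5 = 117, a_6 = 235, a_7 = 469.
So the coefficient of x^7 is 469.

469


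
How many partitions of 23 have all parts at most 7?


Using the generating function (1-x)^(-1)(1-x^2)^(-1)...(1-x^7)^(-1),
the coefficient of x^23 counts these restricted partitions.
Result = 618

618


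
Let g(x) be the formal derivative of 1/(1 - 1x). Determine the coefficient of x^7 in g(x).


Differentiate termwise: d/dx sum_{k>=0} 1^k x^k = sum_{k>=1} k 1^k x^(k-1) = sum_{j>=0} (j+1) 1^(j+1) x^j.
Equivalently, d/dx [1/(1 - 1x)] = 1/(1 - 1x)^2.
For j = 7: 8 * 1^8 = 8 * 1 = 8.

8


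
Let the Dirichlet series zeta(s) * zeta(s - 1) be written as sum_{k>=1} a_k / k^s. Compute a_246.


Convolution gives a_k = sum_{d | k} d * 1 = sum_{d | k} d = sigma(k), the sum of positive divisors of k.
For k = 246, the divisors are 1, 2, 3, 6, 41, 82, 123, 246, so
sigma(246) = 1 + 2 + 3 + 6 + 41 + 82 + 123 + 246 = 504.

504


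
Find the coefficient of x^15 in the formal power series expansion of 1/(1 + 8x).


Write 1/(1 + c x) = 1/(1 - (-c) x) and apply the geometric-series identity
1/(1 - y) = sum_{k>=0} y^k to get 1/(1 + c x) = sum_{k>=0} (-c)^k x^k.
So the coefficient of x^k is (-c)^k = (-1)^k * c^k.
Here c = 8 and k = 15:
(-8)^15 = -1 * 35184372088832 = -35184372088832

-35184372088832


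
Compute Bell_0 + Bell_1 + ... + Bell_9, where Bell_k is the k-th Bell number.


Recall Bell_k counts set partitions of a k-set (with Bell_0 = 1 by convention).
Bell_0 through Bell_9: 1, 1, 2, 5, 15, 52, 203, 877, 4140, 21147
Sum = 1 + 1 + 2 + 5 + 15 + 52 + 203 + 877 + 4140 + 21147 = 26443.

26443


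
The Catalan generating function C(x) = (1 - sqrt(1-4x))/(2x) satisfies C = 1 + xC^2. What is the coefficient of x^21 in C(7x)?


Substituting x -> 7x scales the n-th coefficient by 7^n, so [x^21] C(7x) = 7^21 * C_21.
C_21 = C(2*21, 21)/(22) = 538257874440/22 = 24466267020.
So 7^21 * 24466267020 = 558545864083284007 * 24466267020 = 13665532253578254033757549140.

13665532253578254033757549140


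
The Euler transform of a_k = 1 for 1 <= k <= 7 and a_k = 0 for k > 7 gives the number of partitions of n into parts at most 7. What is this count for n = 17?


Partitions of 17 into parts at most 7:
Using generating function (1-x)^(-1)(1-x^2)^(-1)...(1-x^7)^(-1),
the coefficient of x^17 = 201

201


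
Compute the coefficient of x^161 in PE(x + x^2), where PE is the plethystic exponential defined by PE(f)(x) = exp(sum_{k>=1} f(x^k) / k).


With f(x) = x + x^2, the exponent is sum_{k>=1} (x^k + x^(2k)) / k = -ln(1 - x) - ln(1 - x^2). Exponentiating:
PE(x + x^2) = 1 / ((1 - x)(1 - x^2)).
This is the generating function for partitions of n into parts of size 1 or 2. The number of 2's can be any j in 0..80, and the rest are 1's, so
[x^161] = floor(161/2) + 1 = 81.

81


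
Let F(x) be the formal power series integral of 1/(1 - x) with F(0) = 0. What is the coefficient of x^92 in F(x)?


1/(1 - x) = sum_{k>=0} x^k. Integrating termwise and using F(0) = 0 gives
F(x) = sum_{k>=0} x^(k+1) / (k+1) = sum_{m>=1} x^m / m = -ln(1 - x).
So the coefficient of x^92 is 1/92 = 1/92.

1/92


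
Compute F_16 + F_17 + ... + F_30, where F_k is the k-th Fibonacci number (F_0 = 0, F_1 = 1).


Use the identity sum_{k=0}^{N} F_k = F_{N+2} - 1 (which follows from F_{k+2} - F_{k+1} = F_k). Then
sum_{k=16}^{30} F_k = (F_{32} - 1) - (F_{17} - 1) = F_{32} - F_{17}.
Computing: F_{32} = 2178309, F_{17} = 1597, so
Sum = 2178309 - 1597 = 2176712.

2176712


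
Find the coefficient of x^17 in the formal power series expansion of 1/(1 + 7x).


Write 1/(1 + c x) = 1/(1 - (-c) x) and apply the geometric-series identity
1/(1 - y) = sum_{k>=0} y^k to get 1/(1 + c x) = sum_{k>=0} (-c)^k x^k.
So the coefficient of x^k is (-c)^k = (-1)^k * c^k.
Here c = 7 and k = 17:
(-7)^17 = -1 * 232630513987207 = -232630513987207

-232630513987207


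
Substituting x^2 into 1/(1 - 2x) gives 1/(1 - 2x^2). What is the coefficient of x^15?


Since 1/(1 - 2x^2) only has even powers of x,
the coefficient of x^15 (odd) is 0.

0


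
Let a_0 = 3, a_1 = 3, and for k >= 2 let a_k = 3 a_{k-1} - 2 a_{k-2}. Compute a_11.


Iterating the recurrence forward:
a_0 = 3
a_1 = 3
a_2 = 3*3 - 2*3 = 3
a_3 = 3*3 - 2*3 = 3
a_4 = 3*3 - 2*3 = 3
a_5 = 3*3 - 2*3 = 3
a_6 = 3*3 - 2*3 = 3
a_7 = 3*3 - 2*3 = 3
a_8 = 3*3 - 2*3 = 3
a_9 = 3*3 - 2*3 = 3
a_10 = 3*3 - 2*3 = 3
a_11 = 3*3 - 2*3 = 3
So a_11 = 3.

3


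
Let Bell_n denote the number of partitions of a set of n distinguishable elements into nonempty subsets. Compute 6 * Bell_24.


Bell_24 can be computed from the Bell triangle or from Dobinski's identity Bell_n = (1/e) * sum_{k>=0} k^n / k!.
Computing Bell_24 = 445958869294805289.
Then 6 * 445958869294805289 = 2675753215768831734.

2675753215768831734


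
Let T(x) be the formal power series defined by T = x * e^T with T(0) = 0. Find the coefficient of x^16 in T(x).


Apply the Lagrange inversion formula: if T = x * phi(T) with phi(t) = e^t, then
[x^n] T = (1/n) [t^(n-1)] phi(t)^n = (1/n) [t^(n-1)] e^(n t) = (1/n) * n^(n-1) / (n-1)! = n^(n-1) / n!.
When c = 1 this is the Cayley count of rooted labeled trees on n vertices, divided by n!.
For n = 16: 16^15 / 16! = 1152921504606846976/20922789888000 = 35184372088832/638512875.

35184372088832/638512875


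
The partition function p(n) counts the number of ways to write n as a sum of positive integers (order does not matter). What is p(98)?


Using the generating function prod_{k>=1} 1/(1-x^k), we compute p(98).
By dynamic programming over parts 1 through 98:
p(98) = 150198136

150198136


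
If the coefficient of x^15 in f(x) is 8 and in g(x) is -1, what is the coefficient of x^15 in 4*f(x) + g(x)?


Scalar multiplication scales coefficients: 4 * 8 = 32.
Then add the g coefficient: 32 + -1
= 31

31


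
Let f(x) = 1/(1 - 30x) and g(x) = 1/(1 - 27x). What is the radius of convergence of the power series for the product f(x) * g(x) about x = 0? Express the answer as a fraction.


The radius of 1/(1 - 30x) is 1/30 (nearest singularity at x = 1/30), and the radius of 1/(1 - 27x) is 1/27.
The product f(x)*g(x) = 1/((1 - 30x)(1 - 27x)) has singularities at both 1/30 and 1/27, so its radius of convergence is the distance to the nearest one:
min(1/30, 1/27) = 1/30.

1/30


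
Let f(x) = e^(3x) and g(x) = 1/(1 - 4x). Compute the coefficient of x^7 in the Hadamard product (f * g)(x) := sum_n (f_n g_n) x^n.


Expanding: f_k = 3^k/k! (from e^(3x)) and g_k = 4^k (from 1/(1 - 4x)). So the Hadamard coefficient (f * g)_k = 3^k 4^k / k! = (12)^k / k!.
For k = 7: 12^7/7! = 35831808/5040 = 248832/35.

248832/35


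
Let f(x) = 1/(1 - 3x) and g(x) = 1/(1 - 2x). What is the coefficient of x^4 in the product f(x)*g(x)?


The coefficient of x^n in f*g is the Cauchy product: sum_{k=0}^{n} a^k * b^(n-k).
With a=3, b=2, n=4:
sum_{k=0}^{4} 3^k * 2^(4-k)
= 211

211


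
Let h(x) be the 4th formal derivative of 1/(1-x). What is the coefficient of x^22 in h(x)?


Differentiating 4 times: d^4/dx^4 [1/(1-x)] = 4!/(1-x)^5.
The expansion 1/(1-x)^5 = sum_{k>=0} C(k+4, 4) x^k, so the coefficient of x^n in 4!/(1-x)^5 is 4! * C(n+4, 4).
For n = 22: 24 * C(26, 4) = 24 * 14950 = 358800

358800


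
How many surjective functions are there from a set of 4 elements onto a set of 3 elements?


By inclusion-exclusion on which target elements are missed, the number of surjections from an n-set onto a k-set is
surj(n, k) = sum_{j=0}^{k} (-1)^j C(k, j) (k - j)^n.
Equivalently surj(n, k) = k! * S(n, k), where S(n, k) is the Stirling number of the second kind.
For n = 4, k = 3:
S(4, 3) = 6, so
surj = 3! * 6 = 6 * 6 = 36.

36


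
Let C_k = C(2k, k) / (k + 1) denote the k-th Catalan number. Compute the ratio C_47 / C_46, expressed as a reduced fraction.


Using C_k = (2k)! / (k! (k+1)!), the ratio C_{k+1}/C_k simplifies to
C_{k+1}/C_k = [(2k+2)! / ((k+1)! (k+2)!)] * [k! (k+1)! / (2k)!]
 = (2k+2)(2k+1) / ((k+1)(k+2)) = 2(2k+1) / (k+2).
For k = 46: 2(2*46 + 1) / (46 + 2) = 186/48 = 31/8.

31/8


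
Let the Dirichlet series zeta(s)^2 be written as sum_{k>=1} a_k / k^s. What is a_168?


The Dirichlet convolution of the constant function 1 with itself gives (1 * 1)(k) = sum_{d | k} 1 = d(k), the number of positive divisors of k.
Since zeta(s) = sum_{k>=1} 1/k^s, we have zeta(s)^2 = sum_{k>=1} d(k)/k^s, so a_k = d(k).
For k = 168: the divisors are 1, 2, 3, 4, 6, 7, 8, 12, 14, 21, 24, 28, 42, 56, 84, 168.
Count = 16.

16


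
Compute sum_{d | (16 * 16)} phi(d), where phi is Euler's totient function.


First, 16 * 16 = 256. One classical identity is sum_{d | n} phi(d) = n (each k in [1, n] has a unique gcd with n, and among the k's with gcd(k, n) = n/d there are phi(d) of them). So the sum equals 256. We also verify directly:
Divisors of 256: 1, 2, 4, 8, 16, 32, 64, 128, 256.
phi values: 1, 1, 2, 4, 8, 16, 32, 64, 128.
Sum = 256.

256


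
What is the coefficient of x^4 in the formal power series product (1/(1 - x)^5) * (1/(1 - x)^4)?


Combine the factors: (1/(1 - x)^5) * (1/(1 - x)^4) = 1/(1 - x)^9.
Then use 1/(1 - x)^r = sum_{k>=0} C(k + r - 1, r - 1) x^k with r = 9 and k = 4:
C(12, 8) = 495.

495


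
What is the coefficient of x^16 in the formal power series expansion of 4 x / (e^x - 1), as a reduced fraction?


The exponential generating function for Bernoulli numbers is
x / (e^x - 1) = sum_{k>=0} B_k x^k / k!.
So the coefficient of x^16 in 4 x / (e^x - 1) is 4 B_16 / 16!.
Computing: B_16 = -3617/510, 16! = 20922789888000, giving
4 * -3617/510 / 20922789888000 = -3617/2667655710720000.

-3617/2667655710720000


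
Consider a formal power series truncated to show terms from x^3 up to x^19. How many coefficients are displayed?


From x^3 to x^19 inclusive, the count is 19 - 3 + 1 = 17.

17


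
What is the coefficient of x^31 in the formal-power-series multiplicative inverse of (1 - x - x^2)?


Let the inverse be f(x) = sum_{k>=0} a_k x^k. From f(x) * (1 - x - x^2) = 1 and matching coefficients:
 x^0: a_0 = 1.
 x^1: a_1 - a_0 = 0, so a_1 = 1.
 x^k (k >= 2): a_k - a_{k-1} - a_{k-2} = 0, i.e. a_k = a_{k-1} + a_{k-2}.
This is the Fibonacci-type recurrence shifted so that a_0 = a_1 = 1.
Iterating: a_0=1, a_1=1, a_2=2, a_3=3, a_4=5, a_5=8, a_6=13, a_7=21, a_8=34, a_9=55, ...
a_31 = 2178309.

2178309


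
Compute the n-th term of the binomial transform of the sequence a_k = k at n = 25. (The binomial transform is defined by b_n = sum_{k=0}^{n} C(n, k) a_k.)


With a_k = k, b_n = sum_{k=0}^{n} C(n, k) k. Using k * C(n, k) = n * C(n-1, k-1) gives b_n = n * sum_{k>=1} C(n-1, k-1) = n * 2^(n-1).
For n = 25: 25 * 2^24 = 25 * 16777216 = 419430400.

419430400


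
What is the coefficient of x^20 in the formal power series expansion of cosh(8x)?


The Maclaurin series is cosh(t) = sum_{m>=0} t^(2m) / (2m)!, so substituting t = 8x, only even powers of x are nonzero, with coefficient of x^(2m) equal to 8^(2m) / (2m)!.
For x^20 the coefficient is 8^20/20! = 1152921504606846976/2432902008176640000 = 4398046511104/9280784638125.

4398046511104/9280784638125


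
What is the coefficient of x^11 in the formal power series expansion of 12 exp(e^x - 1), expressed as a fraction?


exp(e^x - 1) is the exponential generating function for the Bell numbers Bell_k: exp(e^x - 1) = sum_{k>=0} Bell_k x^k / k!.
So the coefficient of x^11 in 12 exp(e^x - 1) is 12 Bell_11 / 11!.
Computing: Bell_11 = 678570 and 11! = 39916800, giving
12 * 678570/39916800 = 22619/110880.

22619/110880


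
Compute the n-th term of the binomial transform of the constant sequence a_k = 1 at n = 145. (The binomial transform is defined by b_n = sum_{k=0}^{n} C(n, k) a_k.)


With a_k = 1 for all k, b_n = sum_{k=0}^{n} C(n, k) = 2^n by the binomial theorem.
For n = 145: 2^145 = 44601490397061246283071436545296723011960832.

44601490397061246283071436545296723011960832


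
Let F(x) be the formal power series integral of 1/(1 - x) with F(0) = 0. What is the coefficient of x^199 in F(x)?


1/(1 - x) = sum_{k>=0} x^k. Integrating termwise and using F(0) = 0 gives
F(x) = sum_{k>=0} x^(k+1) / (k+1) = sum_{m>=1} x^m / m = -ln(1 - x).
So the coefficient of x^199 is 1/199 = 1/199.

1/199


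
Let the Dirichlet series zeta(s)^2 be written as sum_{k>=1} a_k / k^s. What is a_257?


The Dirichlet convolution of the constant function 1 with itself gives (1 * 1)(k) = sum_{d | k} 1 = d(k), the number of positive divisors of k.
Since zeta(s) = sum_{k>=1} 1/k^s, we have zeta(s)^2 = sum_{k>=1} d(k)/k^s, so a_k = d(k).
For k = 257: the divisors are 1, 257.
Count = 2.

2


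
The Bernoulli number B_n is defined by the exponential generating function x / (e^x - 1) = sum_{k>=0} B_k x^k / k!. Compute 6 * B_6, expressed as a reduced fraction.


Bernoulli numbers can also be computed recursively via B_0 = 1 and sum_{j=0}^{m} C(m+1, j) B_j = 0 for m >= 1. Odd-index Bernoulli numbers vanish for k >= 3.
Computing B_6 = 1/42, so 6 * B_6 = 6 * 1/42 = 1/7.

1/7


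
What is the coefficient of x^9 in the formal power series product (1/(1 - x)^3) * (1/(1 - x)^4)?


Combine the factors: (1/(1 - x)^3) * (1/(1 - x)^4) = 1/(1 - x)^7.
Then use 1/(1 - x)^r = sum_{k>=0} C(k + r - 1, r - 1) x^k with r = 7 and k = 9:
C(15, 6) = 5005.

5005


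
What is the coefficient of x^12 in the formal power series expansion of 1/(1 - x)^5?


The negative binomial / multiset identity is
1/(1 - x)^r = sum_{k>=0} C(k + r - 1, r - 1) x^k.
Here r = 5 and k = 12, so the coefficient is
C(12 + 4, 4) = C(16, 4)
= 1820

1820


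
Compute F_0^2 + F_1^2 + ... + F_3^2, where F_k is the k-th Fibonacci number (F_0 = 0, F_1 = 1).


There is a standard identity sum_{k=0}^{N} F_k^2 = F_N * F_{N+1} (proved inductively from the telescoping relation F_k^2 = F_k F_{k+1} - F_{k-1} F_k). Then
sum_{k=0}^{3} F_k^2 = F_3 F_4 - F_0 F_0.
Computing: F_3 = 2, F_4 = 3.
Sum = 2 * 3 = 6.

6


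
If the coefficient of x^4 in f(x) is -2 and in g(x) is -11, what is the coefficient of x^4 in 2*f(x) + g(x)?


Scalar multiplication scales coefficients: 2 * -2 = -4.
Then add the g coefficient: -4 + -11
= -15

-15


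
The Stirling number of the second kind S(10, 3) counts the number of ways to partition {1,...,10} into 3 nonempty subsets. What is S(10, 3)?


Using the explicit formula S(n,k) = (1/k!) sum_{j=0}^{k} (-1)^(k-j) C(k,j) j^n:
S(10, 3) = 9330
Equivalently, S(n,k) is n! times the coefficient of x^n in the EGF (e^x - 1)^k / k!.

9330


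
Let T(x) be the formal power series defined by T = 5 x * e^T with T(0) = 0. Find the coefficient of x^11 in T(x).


Apply the Lagrange inversion formula: if T = 5 x * phi(T) with phi(t) = e^t, then
[x^n] T = 5^n * (1/n) [t^(n-1)] phi(t)^n = 5^n * (1/n) [t^(n-1)] e^(n t) = 5^n * (1/n) * n^(n-1) / (n-1)! = 5^n * n^(n-1) / n!.
When c = 1 this is the Cayley count of rooted labeled trees on n vertices, divided by n!.
For n = 11: 5^11 * 11^10 / 11! = 48828125 * 25937424601/39916800 = 4605366583984375/145152.

4605366583984375/145152


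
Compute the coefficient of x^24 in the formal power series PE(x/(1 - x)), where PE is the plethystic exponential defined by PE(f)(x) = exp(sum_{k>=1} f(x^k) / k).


For f(x) = x/(1 - x) we have
sum_{k>=1} f(x^k) / k = sum_{k>=1} (1/k) * x^k / (1 - x^k) = sum_{k, m >= 1} x^(k m) / k,
which after exponentiating simplifies to
PE(x/(1 - x)) = prod_{k>=1} 1 / (1 - x^k).
This is the generating function for the partition function p(n), so the coefficient of x^24 is p(24).
Computing p(24) by dynamic programming over parts 1, 2, ..., 24: p(24) = 1575.

1575


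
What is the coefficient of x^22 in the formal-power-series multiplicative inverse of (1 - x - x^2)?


Let the inverse be f(x) = sum_{k>=0} a_k x^k. From f(x) * (1 - x - x^2) = 1 and matching coefficients:
 x^0: a_0 = 1.
 x^1: a_1 - a_0 = 0, so a_1 = 1.
 x^k (k >= 2): a_k - a_{k-1} - a_{k-2} = 0, i.e. a_k = a_{k-1} + a_{k-2}.
This is the Fibonacci-type recurrence shifted so that a_0 = a_1 = 1.
Iterating: a_0=1, a_1=1, a_2=2, a_3=3, a_4=5, a_5=8, a_6=13, a_7=21, a_8=34, a_9=55, ...
a_22 = 28657.

28657


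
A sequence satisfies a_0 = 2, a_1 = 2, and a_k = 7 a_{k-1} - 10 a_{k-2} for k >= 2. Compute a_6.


The characteristic equation is t^2 - 7 t + 10 = 0, with roots r_1 = 5 and r_2 = 2 (so c_1 = r_1 + r_2, c_2 = -r_1 r_2 as required).
One can use the closed form a_n = A r_1^n + B r_2^n, but direct iteration is more reliable:
a_0 = 2, a_1 = 2, a_2 = -6, a_3 = -62, a_4 = -374, a_5 = -1998, a_6 = -10246.
So a_6 = -10246.

-10246


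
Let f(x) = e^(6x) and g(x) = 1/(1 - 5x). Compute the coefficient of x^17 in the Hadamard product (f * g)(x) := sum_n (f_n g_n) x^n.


Expanding: f_k = 6^k/k! (from e^(6x)) and g_k = 5^k (from 1/(1 - 5x)). So the Hadamard coefficient (f * g)_k = 6^k 5^k / k! = (30)^k / k!.
For k = 17: 30^17/17! = 12914016300000000000000000/355687428096000 = 4324877929687500/119119.

4324877929687500/119119


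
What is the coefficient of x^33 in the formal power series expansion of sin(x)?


The Maclaurin series is sin(t) = sum_{k>=0} (-1)^k t^(2k+1) / (2k+1)!, so substituting t = x, only odd powers of x are nonzero, with coefficient of x^(2k+1) equal to (-1)^k / (2k+1)!.
Write 33 = 2*16 + 1, giving the coefficient (-1)^16 / 33! = 1/8683317618811886495518194401280000000 = 1/8683317618811886495518194401280000000.

1/8683317618811886495518194401280000000


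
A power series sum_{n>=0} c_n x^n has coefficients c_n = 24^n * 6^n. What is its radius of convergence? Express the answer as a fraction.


By the root test (Cauchy-Hadamard), the radius is R = 1 / limsup_n |c_n|^(1/n).
Here |c_n|^(1/n) = (24^n * 6^n)^(1/n) = 24 * 6 = 144 for all n.
So R = 1/144 = 1/144.

1/144


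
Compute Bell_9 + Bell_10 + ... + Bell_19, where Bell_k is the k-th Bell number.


Recall Bell_k counts set partitions of a k-set (with Bell_0 = 1 by convention).
Bell_9 through Bell_19: 21147, 115975, 678570, 4213597, 27644437, 190899322, 1382958545, 10480142147, 82864869804, 682076806159, 5832742205057
Sum = 21147 + 115975 + 678570 + 4213597 + 27644437 + 190899322 + 1382958545 + 10480142147 + 82864869804 + 682076806159 + 5832742205057 = 6609770554760.

6609770554760


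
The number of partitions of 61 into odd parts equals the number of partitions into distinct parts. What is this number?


Computing partitions of 61 into odd parts (1, 3, 5, ...):
Using the generating function prod_{k>=0} 1/(1-x^(2k+1)),
the count is 12076

12076


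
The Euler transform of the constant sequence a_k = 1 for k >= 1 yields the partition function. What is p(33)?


The Euler transform converts the sequence a_k = 1 into the number of integer partitions.
Using the recurrence or dynamic programming:
p(33) = 10143

10143


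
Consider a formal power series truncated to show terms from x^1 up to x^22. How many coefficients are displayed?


From x^1 to x^22 inclusive, the count is 22 - 1 + 1 = 22.

22


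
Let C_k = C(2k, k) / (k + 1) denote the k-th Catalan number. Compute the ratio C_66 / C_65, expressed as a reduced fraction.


Using C_k = (2k)! / (k! (k+1)!), the ratio C_{k+1}/C_k simplifies to
C_{k+1}/C_k = [(2k+2)! / ((k+1)! (k+2)!)] * [k! (k+1)! / (2k)!]
 = (2k+2)(2k+1) / ((k+1)(k+2)) = 2(2k+1) / (k+2).
For k = 65: 2(2*65 + 1) / (65 + 2) = 262/67 = 262/67.

262/67


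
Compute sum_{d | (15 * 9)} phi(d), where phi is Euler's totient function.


First, 15 * 9 = 135. One classical identity is sum_{d | n} phi(d) = n (each k in [1, n] has a unique gcd with n, and among the k's with gcd(k, n) = n/d there are phi(d) of them). So the sum equals 135. We also verify directly:
Divisors of 135: 1, 3, 5, 9, 15, 27, 45, 135.
phi values: 1, 2, 4, 6, 8, 18, 24, 72.
Sum = 135.

135


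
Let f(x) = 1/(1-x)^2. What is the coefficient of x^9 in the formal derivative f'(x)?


Differentiate: d/dx [ 1/(1-x)^r ] = r / (1-x)^(r+1).
Here r = 2, so f'(x) = 2 / (1-x)^3.
The expansion of 1/(1-x)^(r+1) has coefficient of x^n equal to C(n+r, r).
So the coefficient of x^9 in f'(x) is
2 * C(11, 2) = 2 * 55 = 110

110


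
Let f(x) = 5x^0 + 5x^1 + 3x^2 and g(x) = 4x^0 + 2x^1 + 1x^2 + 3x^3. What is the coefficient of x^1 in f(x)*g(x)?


Cauchy product at x^1:
5*2 + 5*4
= 30

30


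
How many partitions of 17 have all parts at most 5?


Using the generating function (1-x)^(-1)(1-x^2)^(-1)...(1-x^5)^(-1),
the coefficient of x^17 counts these restricted partitions.
Result = 119

119


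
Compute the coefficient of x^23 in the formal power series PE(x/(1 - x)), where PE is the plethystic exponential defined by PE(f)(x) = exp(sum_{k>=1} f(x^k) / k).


For f(x) = x/(1 - x) we have
sum_{k>=1} f(x^k) / k = sum_{k>=1} (1/k) * x^k / (1 - x^k) = sum_{k, m >= 1} x^(k m) / k,
which after exponentiating simplifies to
PE(x/(1 - x)) = prod_{k>=1} 1 / (1 - x^k).
This is the generating function for the partition function p(n), so the coefficient of x^23 is p(23).
Computing p(23) by dynamic programming over parts 1, 2, ..., 23: p(23) = 1255.

1255


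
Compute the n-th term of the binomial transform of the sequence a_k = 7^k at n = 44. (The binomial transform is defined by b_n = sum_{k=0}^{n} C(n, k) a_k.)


With a_k = 7^k, b_n = sum_{k=0}^{n} C(n, k) 7^k = (1 + 7)^n by the binomial theorem.
For n = 44: (1 + 7)^44 = 8^44 = 5444517870735015415413993718908291383296.

5444517870735015415413993718908291383296


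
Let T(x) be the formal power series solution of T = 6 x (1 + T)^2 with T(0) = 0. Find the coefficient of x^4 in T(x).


Apply the Lagrange inversion formula: if T = 6 x * phi(T) with phi(t) = (1 + t)^2, then [x^n] T = 6^n * (1/n) [t^(n-1)] phi(t)^n = 6^n * (1/n) [t^(n-1)] (1 + t)^(2n) = 6^n * (1/n) C(2n, n-1).
Using the identity C(2n, n-1) = C(2n, n) * n / (n+1), the unscaled factor equals C(2n, n) / (n+1) = C_n, the n-th Catalan number.
For n = 4: C_4 = C(8, 4) / 5 = 70/5 = 14.
With the 6^4 = 1296 factor, the coefficient is 1296 * 14 = 18144.

18144


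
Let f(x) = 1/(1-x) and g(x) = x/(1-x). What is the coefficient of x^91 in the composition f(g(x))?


First simplify the composition: f(g(x)) = 1/(1 - x/(1-x)) = (1-x)/((1-x) - x) = (1-x)/(1-2x).
Now extract the coefficient. Write (1-x)/(1-2x) = 1/(1-2x) - x/(1-2x).
The coefficient of x^n in 1/(1-2x) is 2^n, and in x/(1-2x) is 2^(n-1) (for n >= 1).
So the coefficient of x^91 is 2^91 - 2^90 = 2475880078570760549798248448 - 1237940039285380274899124224 = 1237940039285380274899124224.

1237940039285380274899124224


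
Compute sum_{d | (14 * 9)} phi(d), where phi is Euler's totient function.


First, 14 * 9 = 126. One classical identity is sum_{d | n} phi(d) = n (each k in [1, n] has a unique gcd with n, and among the k's with gcd(k, n) = n/d there are phi(d) of them). So the sum equals 126. We also verify directly:
Divisors of 126: 1, 2, 3, 6, 7, 9, 14, 18, 21, 42, 63, 126.
phi values: 1, 1, 2, 2, 6, 6, 6, 6, 12, 12, 36, 36.
Sum = 126.

126


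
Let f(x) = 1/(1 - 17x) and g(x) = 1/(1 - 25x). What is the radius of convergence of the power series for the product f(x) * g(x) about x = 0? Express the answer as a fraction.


The radius of 1/(1 - 17x) is 1/17 (nearest singularity at x = 1/17), and the radius of 1/(1 - 25x) is 1/25.
The product f(x)*g(x) = 1/((1 - 17x)(1 - 25x)) has singularities at both 1/17 and 1/25, so its radius of convergence is the distance to the nearest one:
min(1/17, 1/25) = 1/25.

1/25


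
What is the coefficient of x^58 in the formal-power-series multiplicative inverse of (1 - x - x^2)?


Let the inverse be f(x) = sum_{k>=0} a_k x^k. From f(x) * (1 - x - x^2) = 1 and matching coefficients:
 x^0: a_0 = 1.
 x^1: a_1 - a_0 = 0, so a_1 = 1.
 x^k (k >= 2): a_k - a_{k-1} - a_{k-2} = 0, i.e. a_k = a_{k-1} + a_{k-2}.
This is the Fibonacci-type recurrence shifted so that a_0 = a_1 = 1.
Iterating: a_0=1, a_1=1, a_2=2, a_3=3, a_4=5, a_5=8, a_6=13, a_7=21, a_8=34, a_9=55, ...
a_58 = 956722026041.

956722026041


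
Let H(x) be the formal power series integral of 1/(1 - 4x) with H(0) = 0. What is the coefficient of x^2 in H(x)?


1/(1 - 4x) = sum_{k>=0} 4^k x^k. Integrating termwise with H(0) = 0:
H(x) = sum_{k>=0} 4^k x^(k+1) / (k+1) = sum_{m>=1} 4^(m-1) x^m / m.
For m = 2: 4^1/2 = 4/2 = 2.

2


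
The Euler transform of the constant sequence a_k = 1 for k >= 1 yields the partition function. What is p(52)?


The Euler transform converts the sequence a_k = 1 into the number of integer partitions.
Using the recurrence or dynamic programming:
p(52) = 281589

281589


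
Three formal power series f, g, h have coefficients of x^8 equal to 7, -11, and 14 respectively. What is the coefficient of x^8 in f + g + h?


Series addition is componentwise:
7 + -11 + 14
= 10

10


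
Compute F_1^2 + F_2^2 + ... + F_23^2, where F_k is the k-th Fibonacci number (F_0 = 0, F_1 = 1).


There is a standard identity sum_{k=0}^{N} F_k^2 = F_N * F_{N+1} (proved inductively from the telescoping relation F_k^2 = F_k F_{k+1} - F_{k-1} F_k). Then
sum_{k=1}^{23} F_k^2 = F_23 F_24 - F_0 F_1.
Computing: F_23 = 28657, F_24 = 46368, F_0 = 0, F_1 = 1.
Sum = 28657 * 46368 - 0 * 1 = 1328767776.

1328767776


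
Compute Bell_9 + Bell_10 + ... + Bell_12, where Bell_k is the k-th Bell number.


Recall Bell_k counts set partitions of a k-set (with Bell_0 = 1 by convention).
Bell_9 through Bell_12: 21147, 115975, 678570, 4213597
Sum = 21147 + 115975 + 678570 + 4213597 = 5029289.

5029289


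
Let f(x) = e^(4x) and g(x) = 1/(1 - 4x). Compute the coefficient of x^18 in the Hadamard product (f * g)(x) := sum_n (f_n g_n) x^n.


Expanding: f_k = 4^k/k! (from e^(4x)) and g_k = 4^k (from 1/(1 - 4x)). So the Hadamard coefficient (f * g)_k = 4^k 4^k / k! = (16)^k / k!.
For k = 18: 16^18/18! = 4722366482869645213696/6402373705728000 = 72057594037927936/97692469875.

72057594037927936/97692469875


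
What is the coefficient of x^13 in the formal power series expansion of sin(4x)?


The Maclaurin series is sin(t) = sum_{k>=0} (-1)^k t^(2k+1) / (2k+1)!, so substituting t = 4x, only odd powers of x are nonzero, with coefficient of x^(2k+1) equal to (-1)^k 4^(2k+1) / (2k+1)!.
Write 13 = 2*6 + 1, giving the coefficient (-1)^6 * 4^13 / 13! = 67108864/6227020800 = 65536/6081075.

65536/6081075


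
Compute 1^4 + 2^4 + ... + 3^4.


This power sum has a closed form given by Faulhaber's formula
sum_{k=1}^{m} k^p = (1 / (p + 1)) * sum_{j=0}^{p} C(p + 1, j) B_j m^(p + 1 - j),
but for small m direct computation is fastest:
1 + 16 + 81 = 98.

98


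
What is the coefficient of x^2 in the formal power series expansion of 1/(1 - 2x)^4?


The general identity 1/(1 - c x)^r = sum_{k>=0} c^k C(k + r - 1, r - 1) x^k follows by substituting y = c x into 1/(1 - y)^r = sum_{k>=0} C(k + r - 1, r - 1) y^k.
For c = 2, r = 4, k = 2:
2^2 * C(5, 3) = 4 * 10 = 40.

40


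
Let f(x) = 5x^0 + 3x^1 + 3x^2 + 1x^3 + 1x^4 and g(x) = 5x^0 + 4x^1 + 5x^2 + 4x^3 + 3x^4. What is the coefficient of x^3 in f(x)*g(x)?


Cauchy product at x^3:
5*4 + 3*5 + 3*4 + 1*5
= 52

52
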